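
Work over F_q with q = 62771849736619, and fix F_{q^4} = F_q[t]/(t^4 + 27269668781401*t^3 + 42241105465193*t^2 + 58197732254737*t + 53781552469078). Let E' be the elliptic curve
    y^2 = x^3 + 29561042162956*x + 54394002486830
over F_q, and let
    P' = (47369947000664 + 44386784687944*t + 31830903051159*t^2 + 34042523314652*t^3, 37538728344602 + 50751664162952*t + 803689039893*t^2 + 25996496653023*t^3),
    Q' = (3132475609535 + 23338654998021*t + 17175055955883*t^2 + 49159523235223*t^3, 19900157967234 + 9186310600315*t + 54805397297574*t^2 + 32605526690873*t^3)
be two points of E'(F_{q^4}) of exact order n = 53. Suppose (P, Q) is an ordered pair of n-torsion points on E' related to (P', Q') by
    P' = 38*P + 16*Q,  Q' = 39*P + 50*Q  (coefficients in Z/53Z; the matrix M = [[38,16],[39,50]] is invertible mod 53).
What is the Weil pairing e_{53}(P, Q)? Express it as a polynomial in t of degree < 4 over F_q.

Under M = [[38,16],[39,50]] in GL_2(Z/53), e_{53}(P',Q') = e_{53}(P,Q)^(38*50-16*39 mod 53).
det(M) mod 53 = 4; its inverse in (Z/53)^* is 40 (check: 4*40 mod 53 = 1).
n = 53 = (110101)_2 (6 bits, wt 4); accumulate f_{53,P'}(Q'+S)/f_{53,P'}(S) along the 5-step ladder.
So e_{53}(P',Q') = 8762876004405 + 29690788425438*t + 49934081956311*t^2 + 28681825160194*t^3.
e_{53}(P,Q) = (8762876004405 + 29690788425438*t + 49934081956311*t^2 + 28681825160194*t^3)^{40} = 21351966863876 + 2073977575172*t + 25544534142940*t^2 + 6673599978557*t^3.

21351966863876 + 2073977575172*t + 25544534142940*t^2 + 6673599978557*t^3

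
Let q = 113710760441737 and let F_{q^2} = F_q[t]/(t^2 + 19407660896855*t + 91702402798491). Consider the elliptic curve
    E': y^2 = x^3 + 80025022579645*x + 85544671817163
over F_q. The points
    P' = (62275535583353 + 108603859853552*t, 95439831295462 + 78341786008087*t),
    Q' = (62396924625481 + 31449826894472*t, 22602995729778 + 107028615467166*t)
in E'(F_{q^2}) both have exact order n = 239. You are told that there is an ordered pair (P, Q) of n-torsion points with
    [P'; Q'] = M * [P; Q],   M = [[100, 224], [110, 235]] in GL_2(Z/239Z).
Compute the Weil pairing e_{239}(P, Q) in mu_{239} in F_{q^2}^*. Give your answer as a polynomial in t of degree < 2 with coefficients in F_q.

The 239-Weil pairing on E[239] over F_{113710760441737} is alternating-bilinear: e_{239}(P',Q') = e_{239}(P,Q)^det(M).
det M = 100*235 - 224*110 = -1140 = 55 (mod 239); 55^{-1} = 113 (mod 239).
Miller loop for e_{239} over F_{113710760441737^2}: bits of 239 = 11101111; 7 double steps + 6 add steps, l/v at each.
e_{239}(P',Q') = 111221700964028 + 16400201942270*t.
(111221700964028 + 16400201942270*t)^{113} mod (113710760441737,f) = 112185300983587 + 17753754757979*t.

112185300983587 + 17753754757979*t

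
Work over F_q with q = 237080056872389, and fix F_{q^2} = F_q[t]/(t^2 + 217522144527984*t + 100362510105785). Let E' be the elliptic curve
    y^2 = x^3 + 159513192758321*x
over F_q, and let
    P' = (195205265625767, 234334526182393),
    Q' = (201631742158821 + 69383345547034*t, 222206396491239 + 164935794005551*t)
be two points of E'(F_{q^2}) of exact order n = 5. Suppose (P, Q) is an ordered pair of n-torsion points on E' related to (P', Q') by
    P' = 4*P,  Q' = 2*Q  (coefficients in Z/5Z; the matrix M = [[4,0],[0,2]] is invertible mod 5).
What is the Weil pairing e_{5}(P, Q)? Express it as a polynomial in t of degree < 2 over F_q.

23632975838338 + 179805391408703*t

Alternating bilinearity on E[5] (values in mu_{5} in F_{237080056872389^2}) gives e(P',Q') = e(P,Q)^det(M).
4*2 - 0*0 = 8; reduced mod 5: det = 3, inverse 2.
3-bit Miller (101) on E'/F_{237080056872389} with a'=159513192758321, b'=0: accumulate tangent/chord ratios at Q'+S and P'+S'.
e_{5}(P',Q') = 169695016824531 + 176294278276211*t.
e_{5}(P,Q) = (169695016824531 + 176294278276211*t)^{2} = 23632975838338 + 179805391408703*t.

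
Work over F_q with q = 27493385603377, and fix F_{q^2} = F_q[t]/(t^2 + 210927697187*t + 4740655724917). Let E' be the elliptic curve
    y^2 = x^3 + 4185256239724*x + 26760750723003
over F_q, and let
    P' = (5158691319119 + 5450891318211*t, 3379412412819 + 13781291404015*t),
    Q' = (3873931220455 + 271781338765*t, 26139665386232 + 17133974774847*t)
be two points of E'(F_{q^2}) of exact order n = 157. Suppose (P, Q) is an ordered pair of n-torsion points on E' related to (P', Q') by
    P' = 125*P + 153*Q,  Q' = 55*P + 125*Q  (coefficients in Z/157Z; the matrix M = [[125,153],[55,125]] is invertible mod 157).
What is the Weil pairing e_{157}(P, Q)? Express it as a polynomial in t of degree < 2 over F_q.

17001743622782 + 10653552033602*t

e_{157}(aP+bQ,cP+dQ) = e_{157}(P,Q)^(ad-bc); with (a,b,c,d)=(125,153,55,125) this gives the det-157 law.
det(M) mod 157 = 145; its inverse in (Z/157)^* is 13 (check: 145*13 mod 157 = 1).
8-bit Miller (10011101) on E'/F_{27493385603377} with a'=4185256239724, b'=26760750723003: accumulate tangent/chord ratios at Q'+S and P'+S'.
f_P(D_Q)/f_Q(D_P) = 5271437255272 + 10776461594608*t.
Raise to 13: e(P,Q) = 17001743622782 + 10653552033602*t in mu_{157}.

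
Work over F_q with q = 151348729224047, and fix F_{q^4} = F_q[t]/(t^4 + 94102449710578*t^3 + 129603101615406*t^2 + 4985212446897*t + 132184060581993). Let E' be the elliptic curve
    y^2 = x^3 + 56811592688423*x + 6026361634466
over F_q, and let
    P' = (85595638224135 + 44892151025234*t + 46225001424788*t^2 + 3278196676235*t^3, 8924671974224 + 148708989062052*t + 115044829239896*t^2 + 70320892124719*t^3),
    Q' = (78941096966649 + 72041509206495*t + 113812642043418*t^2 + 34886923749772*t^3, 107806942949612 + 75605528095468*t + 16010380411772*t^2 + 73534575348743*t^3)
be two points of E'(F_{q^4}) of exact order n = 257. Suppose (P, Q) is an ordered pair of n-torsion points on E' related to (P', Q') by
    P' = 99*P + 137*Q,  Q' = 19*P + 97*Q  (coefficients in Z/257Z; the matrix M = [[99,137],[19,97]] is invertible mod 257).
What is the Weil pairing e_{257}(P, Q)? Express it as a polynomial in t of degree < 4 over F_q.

52237290422006 + 124554040953213*t + 32578589440771*t^2 + 117726164727740*t^3

e_{257}(aP+bQ,cP+dQ) = e_{257}(P,Q)^(ad-bc); with (a,b,c,d)=(99,137,19,97) this gives the det-257 law.
det M = 99*97 - 137*19 = 7000 = 61 (mod 257); 61^{-1} = 59 (mod 257).
Miller loop for e_{257} over F_{151348729224047^4}: bits of 257 = 100000001; 8 double steps + 1 add steps, l/v at each.
e_{257}(P',Q') = 3553775092504 + 148333481405633*t + 67592980071829*t^2 + 31286818557996*t^3.
Finally e_{257}(P,Q) = 52237290422006 + 124554040953213*t + 32578589440771*t^2 + 117726164727740*t^3.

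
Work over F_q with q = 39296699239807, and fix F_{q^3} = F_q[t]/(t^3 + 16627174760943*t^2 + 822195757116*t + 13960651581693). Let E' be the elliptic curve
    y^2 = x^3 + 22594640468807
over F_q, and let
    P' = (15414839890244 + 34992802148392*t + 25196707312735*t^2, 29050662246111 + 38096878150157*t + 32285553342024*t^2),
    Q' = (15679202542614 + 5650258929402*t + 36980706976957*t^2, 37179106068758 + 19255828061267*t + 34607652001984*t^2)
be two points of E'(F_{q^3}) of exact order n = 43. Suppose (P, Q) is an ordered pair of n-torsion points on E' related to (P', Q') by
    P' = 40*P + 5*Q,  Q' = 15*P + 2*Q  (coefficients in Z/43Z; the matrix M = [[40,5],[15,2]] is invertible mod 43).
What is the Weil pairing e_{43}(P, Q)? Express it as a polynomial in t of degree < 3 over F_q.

Under M = [[40,5],[15,2]] in GL_2(Z/43), e_{43}(P',Q') = e_{43}(P,Q)^(40*2-5*15 mod 43).
So e_{43}(P,Q) = e_{43}(P',Q')^{26}, since 5*26 = 1 mod 43.
Run Miller on y^2=x^3+22594640468807 over F_{39296699239807}: ladder 101011 (6 bits); e = f_P(D_Q)/f_Q(D_P).
The quotient is 24524299988317 + 28222143002565*t + 38641785584450*t^2.
Raise to 26: e(P,Q) = 34475646107551 + 26864260009795*t + 20489453608706*t^2 in mu_{43}.

34475646107551 + 26864260009795*t + 20489453608706*t^2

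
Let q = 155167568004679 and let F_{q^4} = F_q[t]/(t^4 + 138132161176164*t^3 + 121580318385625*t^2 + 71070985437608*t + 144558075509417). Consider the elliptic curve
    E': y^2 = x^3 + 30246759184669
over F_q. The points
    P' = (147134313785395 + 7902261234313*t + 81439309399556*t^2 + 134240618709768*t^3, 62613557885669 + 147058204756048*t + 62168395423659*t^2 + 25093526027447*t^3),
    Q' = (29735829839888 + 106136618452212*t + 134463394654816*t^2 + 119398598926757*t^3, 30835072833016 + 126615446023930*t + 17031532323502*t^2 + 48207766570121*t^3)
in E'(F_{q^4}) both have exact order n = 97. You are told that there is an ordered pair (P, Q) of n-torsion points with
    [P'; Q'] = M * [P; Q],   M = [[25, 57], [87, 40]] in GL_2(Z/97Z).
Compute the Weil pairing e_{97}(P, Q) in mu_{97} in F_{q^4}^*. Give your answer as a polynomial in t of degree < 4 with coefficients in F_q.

18613980704711 + 23009027955658*t + 87762677876779*t^2 + 29015801022443*t^3

e_{97} is bilinear + alternating on E[97], so e_{97}(25*P + 57*Q, 87*P + 40*Q) = e_{97}(P,Q)^(25*40-57*87).
det(M) mod 97 = 18; its inverse in (Z/97)^* is 27 (check: 18*27 mod 97 = 1).
Build f_{97,P'} and f_{97,Q'} via the 7-bit ladder of 97=1100001_2; evaluate at shifted divisors; quotient in F_{155167568004679^4}.
So e_{97}(P',Q') = 77513335406937 + 117858739747781*t + 22833507462571*t^2 + 19155618893534*t^3.
e_{97}(P,Q) = (77513335406937 + 117858739747781*t + 22833507462571*t^2 + 19155618893534*t^3)^{27} = 18613980704711 + 23009027955658*t + 87762677876779*t^2 + 29015801022443*t^3.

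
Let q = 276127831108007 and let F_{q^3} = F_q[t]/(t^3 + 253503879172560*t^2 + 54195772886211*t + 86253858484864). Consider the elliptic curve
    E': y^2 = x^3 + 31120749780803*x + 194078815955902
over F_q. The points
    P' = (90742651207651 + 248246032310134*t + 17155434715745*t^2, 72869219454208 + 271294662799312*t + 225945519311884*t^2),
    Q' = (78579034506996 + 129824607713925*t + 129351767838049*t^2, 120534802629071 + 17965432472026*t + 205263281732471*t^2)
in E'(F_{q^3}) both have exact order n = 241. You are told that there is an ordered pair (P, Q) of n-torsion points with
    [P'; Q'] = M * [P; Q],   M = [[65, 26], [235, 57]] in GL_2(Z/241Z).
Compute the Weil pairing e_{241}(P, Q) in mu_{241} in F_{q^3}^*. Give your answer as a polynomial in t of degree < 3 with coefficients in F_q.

157316819133430 + 88538145666073*t + 5011915764505*t^2

Since e_{241}(P,P)=e_{241}(Q,Q)=1 and e_{241}(Q,P)=e_{241}(P,Q)^{-1}, expanding e_{241}(65*P + 26*Q,235*P + 57*Q) leaves e(P,Q)^det(M).
Hence e(P,Q) = e(P',Q')^{193} where 193 = 5^{-1} mod 241.
n = 241 = (11110001)_2 (8 bits, wt 5); accumulate f_{241,P'}(Q'+S)/f_{241,P'}(S) along the 7-step ladder.
So e_{241}(P',Q') = 207126593507076 + 40421474872037*t + 189494438031005*t^2.
Thus e_{241}(P,Q) = 157316819133430 + 88538145666073*t + 5011915764505*t^2.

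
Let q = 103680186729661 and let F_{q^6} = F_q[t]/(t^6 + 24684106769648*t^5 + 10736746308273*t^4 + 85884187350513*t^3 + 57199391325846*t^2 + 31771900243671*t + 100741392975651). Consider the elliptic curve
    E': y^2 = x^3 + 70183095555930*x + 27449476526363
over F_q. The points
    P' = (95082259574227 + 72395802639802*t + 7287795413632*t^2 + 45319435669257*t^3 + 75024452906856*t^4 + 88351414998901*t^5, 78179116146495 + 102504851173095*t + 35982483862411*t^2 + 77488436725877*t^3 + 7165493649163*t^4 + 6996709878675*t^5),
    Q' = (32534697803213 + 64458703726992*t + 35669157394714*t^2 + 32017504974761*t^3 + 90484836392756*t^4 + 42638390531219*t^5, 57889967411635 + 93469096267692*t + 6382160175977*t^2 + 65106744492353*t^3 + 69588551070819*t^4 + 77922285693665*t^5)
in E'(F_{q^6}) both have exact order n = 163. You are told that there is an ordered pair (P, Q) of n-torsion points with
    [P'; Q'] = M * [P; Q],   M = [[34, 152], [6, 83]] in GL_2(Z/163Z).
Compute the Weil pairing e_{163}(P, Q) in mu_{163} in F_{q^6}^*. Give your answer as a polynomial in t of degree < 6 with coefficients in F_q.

66661745420375 + 90534643167555*t + 34866094142985*t^2 + 34247316124057*t^3 + 42375585774938*t^4 + 40639608959260*t^5

e_{163}(aP+bQ,cP+dQ) = e_{163}(P,Q)^(ad-bc); with (a,b,c,d)=(34,152,6,83) this gives the det-163 law.
So e_{163}(P,Q) = e_{163}(P',Q')^{124}, since 117*124 = 1 mod 163.
n = 163 = (10100011)_2 (8 bits, wt 4); accumulate f_{163,P'}(Q'+S)/f_{163,P'}(S) along the 7-step ladder.
e_{163}(P',Q') = 43390067308863 + 62937772407246*t + 31811803650058*t^2 + 56397072894166*t^3 + 89926506159187*t^4 + 50963159000670*t^5.
Raise to 124: e(P,Q) = 66661745420375 + 90534643167555*t + 34866094142985*t^2 + 34247316124057*t^3 + 42375585774938*t^4 + 40639608959260*t^5 in mu_{163}.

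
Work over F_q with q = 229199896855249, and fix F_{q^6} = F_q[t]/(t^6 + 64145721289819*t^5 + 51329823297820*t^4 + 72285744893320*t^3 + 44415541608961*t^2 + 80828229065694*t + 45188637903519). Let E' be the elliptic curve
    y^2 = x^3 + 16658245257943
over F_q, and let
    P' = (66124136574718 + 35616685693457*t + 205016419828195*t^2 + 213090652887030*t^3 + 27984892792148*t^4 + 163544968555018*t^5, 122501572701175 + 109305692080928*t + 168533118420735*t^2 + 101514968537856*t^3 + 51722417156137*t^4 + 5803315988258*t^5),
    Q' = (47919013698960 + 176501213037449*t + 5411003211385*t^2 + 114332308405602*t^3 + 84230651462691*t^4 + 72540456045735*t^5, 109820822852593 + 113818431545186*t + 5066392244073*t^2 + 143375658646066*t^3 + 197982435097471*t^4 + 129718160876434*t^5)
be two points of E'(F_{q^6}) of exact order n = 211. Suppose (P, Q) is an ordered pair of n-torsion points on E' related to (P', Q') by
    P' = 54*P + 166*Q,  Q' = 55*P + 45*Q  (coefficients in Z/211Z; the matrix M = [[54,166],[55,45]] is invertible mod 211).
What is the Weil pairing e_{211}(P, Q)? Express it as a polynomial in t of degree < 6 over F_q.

e_{211}(aP+bQ,cP+dQ) = e_{211}(P,Q)^(ad-bc); with (a,b,c,d)=(54,166,55,45) this gives the det-211 law.
det M = 54*45 - 166*55 = -6700 = 52 (mod 211); 52^{-1} = 69 (mod 211).
Double-and-add over 11010011: 8-1 doublings, 5-1 additions; each step l_{T,T}/v_{2T} or l_{T,P'}/v at Q'+S for random S.
Miller gives e_{211}(P',Q') = 107073308230572 + 27120751092946*t + 203900602714460*t^2 + 194577629761276*t^3 + 157540444954522*t^4 + 135961140154452*t^5 in F_{229199896855249^6}.
Thus e_{211}(P,Q) = 184627296867631 + 164465036105511*t + 15014373675020*t^2 + 11392612264566*t^3 + 44837941684266*t^4 + 163509038289322*t^5.

184627296867631 + 164465036105511*t + 15014373675020*t^2 + 11392612264566*t^3 + 44837941684266*t^4 + 163509038289322*t^5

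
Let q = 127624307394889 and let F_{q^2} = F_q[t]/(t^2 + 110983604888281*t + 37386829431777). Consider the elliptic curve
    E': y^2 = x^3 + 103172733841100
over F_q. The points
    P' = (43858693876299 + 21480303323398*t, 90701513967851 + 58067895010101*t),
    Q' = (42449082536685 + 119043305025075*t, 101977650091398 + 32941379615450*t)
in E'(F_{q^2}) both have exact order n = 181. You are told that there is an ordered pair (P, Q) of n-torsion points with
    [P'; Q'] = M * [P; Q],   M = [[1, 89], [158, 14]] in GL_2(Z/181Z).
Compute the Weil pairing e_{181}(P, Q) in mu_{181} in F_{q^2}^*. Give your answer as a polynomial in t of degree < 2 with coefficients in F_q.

Alternating bilinearity on E[181] (values in mu_{181} in F_{127624307394889^2}) gives e(P',Q') = e(P,Q)^det(M).
Hence e(P,Q) = e(P',Q')^{75} where 75 = 70^{-1} mod 181.
n = 181 = (10110101)_2 (8 bits, wt 5); accumulate f_{181,P'}(Q'+S)/f_{181,P'}(S) along the 7-step ladder.
f_P(D_Q)/f_Q(D_P) = 85381024865995 + 27495137361185*t.
(85381024865995 + 27495137361185*t)^{75} mod (127624307394889,f) = 118749077615847 + 60592018837848*t.

118749077615847 + 60592018837848*t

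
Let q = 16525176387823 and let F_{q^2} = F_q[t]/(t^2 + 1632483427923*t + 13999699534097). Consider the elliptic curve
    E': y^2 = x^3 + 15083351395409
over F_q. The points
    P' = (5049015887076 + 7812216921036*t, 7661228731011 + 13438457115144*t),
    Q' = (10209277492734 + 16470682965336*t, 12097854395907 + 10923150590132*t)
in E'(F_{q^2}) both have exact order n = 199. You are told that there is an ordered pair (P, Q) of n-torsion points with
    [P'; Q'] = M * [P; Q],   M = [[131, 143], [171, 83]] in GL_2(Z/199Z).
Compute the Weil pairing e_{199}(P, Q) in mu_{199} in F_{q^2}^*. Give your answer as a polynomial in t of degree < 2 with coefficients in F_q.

13825799972598 + 5704050426139*t

Since e_{199}(P,P)=e_{199}(Q,Q)=1 and e_{199}(Q,P)=e_{199}(P,Q)^{-1}, expanding e_{199}(131*P + 143*Q,171*P + 83*Q) leaves e(P,Q)^det(M).
Hence e(P,Q) = e(P',Q')^{29} where 29 = 151^{-1} mod 199.
n = 199 = (11000111)_2 (8 bits, wt 5); accumulate f_{199,P'}(Q'+S)/f_{199,P'}(S) along the 7-step ladder.
So e_{199}(P',Q') = 4958889836995 + 10790659284201*t.
Raise to 29: e(P,Q) = 13825799972598 + 5704050426139*t in mu_{199}.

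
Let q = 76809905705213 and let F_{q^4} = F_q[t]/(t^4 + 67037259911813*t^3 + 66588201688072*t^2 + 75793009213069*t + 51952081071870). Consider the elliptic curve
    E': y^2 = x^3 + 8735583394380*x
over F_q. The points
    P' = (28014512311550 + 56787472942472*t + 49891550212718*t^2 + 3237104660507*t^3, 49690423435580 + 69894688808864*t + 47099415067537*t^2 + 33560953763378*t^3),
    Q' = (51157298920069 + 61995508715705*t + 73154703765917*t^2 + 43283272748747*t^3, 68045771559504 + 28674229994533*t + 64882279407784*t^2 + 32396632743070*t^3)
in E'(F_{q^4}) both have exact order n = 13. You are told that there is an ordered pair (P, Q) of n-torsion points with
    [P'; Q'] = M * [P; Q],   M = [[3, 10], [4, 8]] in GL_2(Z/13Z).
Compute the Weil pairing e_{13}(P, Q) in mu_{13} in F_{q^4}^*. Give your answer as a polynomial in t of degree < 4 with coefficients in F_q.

71035915171537 + 71898724173083*t + 35307107721986*t^2 + 42774584525174*t^3

e_{13}(aP+bQ,cP+dQ) = e_{13}(P,Q)^(ad-bc); with (a,b,c,d)=(3,10,4,8) this gives the det-13 law.
3*8 - 10*4 = -16; reduced mod 13: det = 10, inverse 4.
Miller loop for e_{13} over F_{76809905705213^4}: bits of 13 = 1101; 3 double steps + 2 add steps, l/v at each.
e_{13}(P',Q') = 11055866671557 + 67502429377126*t + 58901854357171*t^2 + 72349076968986*t^3.
Thus e_{13}(P,Q) = 71035915171537 + 71898724173083*t + 35307107721986*t^2 + 42774584525174*t^3.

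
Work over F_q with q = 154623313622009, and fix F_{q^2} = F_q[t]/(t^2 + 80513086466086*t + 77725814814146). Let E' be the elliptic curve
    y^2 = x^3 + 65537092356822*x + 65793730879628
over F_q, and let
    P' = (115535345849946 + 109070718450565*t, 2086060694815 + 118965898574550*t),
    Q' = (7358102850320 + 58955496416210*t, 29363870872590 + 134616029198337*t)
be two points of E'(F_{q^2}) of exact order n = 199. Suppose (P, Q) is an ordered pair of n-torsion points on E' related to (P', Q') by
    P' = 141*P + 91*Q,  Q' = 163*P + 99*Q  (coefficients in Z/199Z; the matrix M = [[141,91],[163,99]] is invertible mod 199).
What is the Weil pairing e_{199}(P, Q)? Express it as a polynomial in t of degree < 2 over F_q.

102960644059311 + 146319400831044*t

The 199-Weil pairing on E[199] over F_{154623313622009} is alternating-bilinear: e_{199}(P',Q') = e_{199}(P,Q)^det(M).
det M = 141*99 - 91*163 = -874 = 121 (mod 199); 121^{-1} = 125 (mod 199).
Miller loop for e_{199} over F_{154623313622009^2}: bits of 199 = 11000111; 7 double steps + 4 add steps, l/v at each.
Result: e(P',Q') = 42592929866152 + 7638952794833*t.
Thus e_{199}(P,Q) = 102960644059311 + 146319400831044*t.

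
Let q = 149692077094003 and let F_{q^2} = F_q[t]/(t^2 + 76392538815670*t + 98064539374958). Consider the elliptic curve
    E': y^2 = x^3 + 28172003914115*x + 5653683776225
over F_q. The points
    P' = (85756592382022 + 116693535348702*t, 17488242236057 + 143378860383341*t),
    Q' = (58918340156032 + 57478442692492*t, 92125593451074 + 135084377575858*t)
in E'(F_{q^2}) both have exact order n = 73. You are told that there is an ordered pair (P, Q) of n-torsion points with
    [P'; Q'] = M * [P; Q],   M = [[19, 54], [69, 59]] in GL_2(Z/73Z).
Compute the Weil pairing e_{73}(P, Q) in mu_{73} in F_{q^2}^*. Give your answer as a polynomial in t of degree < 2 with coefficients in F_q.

21089489229748 + 30735538320788*t

The 73-Weil pairing on E[73] over F_{149692077094003} is alternating-bilinear: e_{73}(P',Q') = e_{73}(P,Q)^det(M).
19*59 - 54*69 = -2605; reduced mod 73: det = 23, inverse 54.
7-bit Miller (1001001) on E'/F_{149692077094003} with a'=28172003914115, b'=5653683776225: accumulate tangent/chord ratios at Q'+S and P'+S'.
Result: e(P',Q') = 76124877260205 + 118683631257825*t.
Hence e(P,Q) = 21089489229748 + 30735538320788*t in F_{149692077094003^2}^*.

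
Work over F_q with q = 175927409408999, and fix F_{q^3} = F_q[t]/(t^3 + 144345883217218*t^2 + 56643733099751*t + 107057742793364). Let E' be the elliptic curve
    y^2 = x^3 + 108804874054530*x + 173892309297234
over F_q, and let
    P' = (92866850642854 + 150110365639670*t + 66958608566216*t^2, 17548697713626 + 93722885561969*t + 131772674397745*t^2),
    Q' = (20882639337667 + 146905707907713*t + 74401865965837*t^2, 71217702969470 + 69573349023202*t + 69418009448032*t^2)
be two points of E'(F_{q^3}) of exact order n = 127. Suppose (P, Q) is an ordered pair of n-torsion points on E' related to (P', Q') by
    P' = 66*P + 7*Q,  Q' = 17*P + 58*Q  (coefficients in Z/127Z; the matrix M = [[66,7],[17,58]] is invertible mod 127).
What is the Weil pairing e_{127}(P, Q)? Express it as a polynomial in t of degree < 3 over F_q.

Alternating bilinearity on E[127] (values in mu_{127} in F_{175927409408999^3}) gives e(P',Q') = e(P,Q)^det(M).
So e_{127}(P,Q) = e_{127}(P',Q')^{44}, since 26*44 = 1 mod 127.
Miller loop for e_{127} over F_{175927409408999^3}: bits of 127 = 1111111; 6 double steps + 6 add steps, l/v at each.
e_{127}(P',Q') = 23860460080966 + 60582040968420*t + 136634537451225*t^2.
Thus e_{127}(P,Q) = 173068797070322 + 163457374136865*t + 106552365047958*t^2.

173068797070322 + 163457374136865*t + 106552365047958*t^2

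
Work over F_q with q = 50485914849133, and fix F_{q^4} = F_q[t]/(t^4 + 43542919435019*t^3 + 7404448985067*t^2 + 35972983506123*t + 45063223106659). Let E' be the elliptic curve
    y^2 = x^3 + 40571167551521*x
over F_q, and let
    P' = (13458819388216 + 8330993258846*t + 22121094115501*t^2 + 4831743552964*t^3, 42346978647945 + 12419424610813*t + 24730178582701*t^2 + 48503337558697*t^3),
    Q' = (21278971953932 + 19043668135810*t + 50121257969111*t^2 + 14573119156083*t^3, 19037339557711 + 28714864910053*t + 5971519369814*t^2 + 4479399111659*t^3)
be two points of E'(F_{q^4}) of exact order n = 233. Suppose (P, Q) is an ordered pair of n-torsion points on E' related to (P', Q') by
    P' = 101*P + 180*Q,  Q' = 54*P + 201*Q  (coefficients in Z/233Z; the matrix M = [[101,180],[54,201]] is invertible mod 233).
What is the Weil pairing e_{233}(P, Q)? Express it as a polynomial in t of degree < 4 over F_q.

Under M = [[101,180],[54,201]] in GL_2(Z/233), e_{233}(P',Q') = e_{233}(P,Q)^(101*201-180*54 mod 233).
Inverting 96 mod 233: 17. Thus e_{233}(P,Q) = e(P',Q')^{17}.
Double-and-add over 11101001: 8-1 doublings, 5-1 additions; each step l_{T,T}/v_{2T} or l_{T,P'}/v at Q'+S for random S.
Result: e(P',Q') = 46795865723611 + 38356008303923*t + 32710588538898*t^2 + 36773044602437*t^3.
Raise to 17: e(P,Q) = 12247415719644 + 29497155196410*t + 2455362377532*t^2 + 22909116237291*t^3 in mu_{233}.

12247415719644 + 29497155196410*t + 2455362377532*t^2 + 22909116237291*t^3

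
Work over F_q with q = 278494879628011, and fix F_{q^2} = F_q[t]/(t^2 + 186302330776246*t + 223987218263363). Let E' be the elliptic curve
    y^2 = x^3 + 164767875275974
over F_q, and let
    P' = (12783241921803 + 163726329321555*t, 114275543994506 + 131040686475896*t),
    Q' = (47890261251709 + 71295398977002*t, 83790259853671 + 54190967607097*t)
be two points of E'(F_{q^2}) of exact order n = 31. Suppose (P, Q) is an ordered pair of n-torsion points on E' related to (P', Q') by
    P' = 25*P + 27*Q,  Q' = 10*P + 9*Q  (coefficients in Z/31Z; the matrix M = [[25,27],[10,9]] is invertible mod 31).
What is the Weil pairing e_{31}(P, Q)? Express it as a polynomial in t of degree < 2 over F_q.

Under M = [[25,27],[10,9]] in GL_2(Z/31), e_{31}(P',Q') = e_{31}(P,Q)^(25*9-27*10 mod 31).
Inverting 17 mod 31: 11. Thus e_{31}(P,Q) = e(P',Q')^{11}.
Run Miller on y^2=x^3+164767875275974 over F_{278494879628011}: ladder 11111 (5 bits); e = f_P(D_Q)/f_Q(D_P).
f_P(D_Q)/f_Q(D_P) = 275464447300626 + 143575543462400*t.
Hence e(P,Q) = 208275313088948 + 141779523787152*t in F_{278494879628011^2}^*.

208275313088948 + 141779523787152*t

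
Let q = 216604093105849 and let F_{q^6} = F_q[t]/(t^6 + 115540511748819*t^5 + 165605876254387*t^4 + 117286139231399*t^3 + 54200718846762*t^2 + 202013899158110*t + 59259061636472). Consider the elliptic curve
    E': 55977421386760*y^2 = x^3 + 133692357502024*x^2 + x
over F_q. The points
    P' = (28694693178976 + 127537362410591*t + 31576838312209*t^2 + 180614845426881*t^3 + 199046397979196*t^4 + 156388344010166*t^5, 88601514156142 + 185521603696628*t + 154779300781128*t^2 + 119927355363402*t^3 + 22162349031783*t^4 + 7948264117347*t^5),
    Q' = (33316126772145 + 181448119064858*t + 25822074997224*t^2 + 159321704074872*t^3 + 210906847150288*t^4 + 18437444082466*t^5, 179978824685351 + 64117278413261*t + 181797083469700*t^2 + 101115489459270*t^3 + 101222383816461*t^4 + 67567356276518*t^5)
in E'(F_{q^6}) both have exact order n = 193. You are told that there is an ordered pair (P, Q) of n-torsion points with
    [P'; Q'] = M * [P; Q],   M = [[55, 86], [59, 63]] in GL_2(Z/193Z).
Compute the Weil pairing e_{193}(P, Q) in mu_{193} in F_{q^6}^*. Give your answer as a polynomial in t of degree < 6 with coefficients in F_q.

99221339103230 + 118446669530985*t + 194699771757726*t^2 + 185053868985963*t^3 + 190081670256094*t^4 + 130068440995431*t^5

The 193-Weil pairing on E[193] over F_{216604093105849} is alternating-bilinear: e_{193}(P',Q') = e_{193}(P,Q)^det(M).
Inverting 128 mod 193: 95. Thus e_{193}(P,Q) = e(P',Q')^{95}.
Undo Montgomery via alpha=192764739152922, beta=102968759906586: (a',b')=(84187829145051,68751643352794) over F_{216604093105849}.
n = 193 = (11000001)_2 (8 bits, wt 3); accumulate f_{193,P'}(Q'+S)/f_{193,P'}(S) along the 7-step ladder.
So e_{193}(P',Q') = 43571257788201 + 145099083419870*t + 96822283884516*t^2 + 104787764030390*t^3 + 211065240681663*t^4 + 122967108103435*t^5.
Raise to 95: e(P,Q) = 99221339103230 + 118446669530985*t + 194699771757726*t^2 + 185053868985963*t^3 + 190081670256094*t^4 + 130068440995431*t^5 in mu_{193}.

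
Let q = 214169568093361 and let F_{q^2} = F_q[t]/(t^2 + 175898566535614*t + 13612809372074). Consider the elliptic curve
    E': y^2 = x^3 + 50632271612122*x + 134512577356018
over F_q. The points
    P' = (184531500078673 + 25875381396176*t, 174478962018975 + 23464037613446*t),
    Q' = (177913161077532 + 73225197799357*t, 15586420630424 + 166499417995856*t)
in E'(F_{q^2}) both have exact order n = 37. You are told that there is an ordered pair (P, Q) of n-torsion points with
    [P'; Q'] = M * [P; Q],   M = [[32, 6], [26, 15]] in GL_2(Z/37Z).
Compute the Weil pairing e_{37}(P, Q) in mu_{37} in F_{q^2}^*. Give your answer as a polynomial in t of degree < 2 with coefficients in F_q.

89603544776071 + 136922105464565*t

Since e_{37}(P,P)=e_{37}(Q,Q)=1 and e_{37}(Q,P)=e_{37}(P,Q)^{-1}, expanding e_{37}(32*P + 6*Q,26*P + 15*Q) leaves e(P,Q)^det(M).
det(M) mod 37 = 28; its inverse in (Z/37)^* is 4 (check: 28*4 mod 37 = 1).
Run Miller on y^2=x^3+50632271612122*x+134512577356018 over F_{214169568093361}: ladder 100101 (6 bits); e = f_P(D_Q)/f_Q(D_P).
f_P(D_Q)/f_Q(D_P) = 124849191804579 + 105301170564372*t.
Finally e_{37}(P,Q) = 89603544776071 + 136922105464565*t.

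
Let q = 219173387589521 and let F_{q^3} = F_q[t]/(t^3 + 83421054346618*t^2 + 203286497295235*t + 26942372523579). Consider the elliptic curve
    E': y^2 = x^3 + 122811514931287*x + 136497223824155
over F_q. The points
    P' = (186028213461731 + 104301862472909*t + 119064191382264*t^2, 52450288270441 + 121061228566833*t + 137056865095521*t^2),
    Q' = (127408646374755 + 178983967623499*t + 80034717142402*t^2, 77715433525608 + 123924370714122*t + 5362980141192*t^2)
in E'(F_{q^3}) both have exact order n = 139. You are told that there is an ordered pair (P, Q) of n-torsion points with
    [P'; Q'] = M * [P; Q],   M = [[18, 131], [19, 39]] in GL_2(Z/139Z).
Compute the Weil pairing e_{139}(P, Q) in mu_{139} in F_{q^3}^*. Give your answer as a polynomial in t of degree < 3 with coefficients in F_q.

Alternating bilinearity on E[139] (values in mu_{139} in F_{219173387589521^3}) gives e(P',Q') = e(P,Q)^det(M).
det M = 18*39 - 131*19 = -1787 = 20 (mod 139); 20^{-1} = 7 (mod 139).
Double-and-add over 10001011: 8-1 doublings, 4-1 additions; each step l_{T,T}/v_{2T} or l_{T,P'}/v at Q'+S for random S.
e_{139}(P',Q') = 68012792085024 + 78468515661495*t + 172023592831045*t^2.
Finally e_{139}(P,Q) = 46671542435273 + 10949204337431*t + 25579203237741*t^2.

46671542435273 + 10949204337431*t + 25579203237741*t^2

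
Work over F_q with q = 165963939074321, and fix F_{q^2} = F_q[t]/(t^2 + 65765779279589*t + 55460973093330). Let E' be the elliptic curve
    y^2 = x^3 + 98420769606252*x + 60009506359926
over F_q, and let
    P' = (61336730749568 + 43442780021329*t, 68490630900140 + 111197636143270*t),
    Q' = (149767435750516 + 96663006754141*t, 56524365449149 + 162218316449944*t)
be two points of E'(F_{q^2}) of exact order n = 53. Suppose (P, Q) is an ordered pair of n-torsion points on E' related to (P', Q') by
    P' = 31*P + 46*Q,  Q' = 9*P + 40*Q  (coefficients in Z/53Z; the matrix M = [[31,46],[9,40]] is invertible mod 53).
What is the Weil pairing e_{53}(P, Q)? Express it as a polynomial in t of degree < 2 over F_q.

145081673259358 + 151522537413413*t

Under M = [[31,46],[9,40]] in GL_2(Z/53), e_{53}(P',Q') = e_{53}(P,Q)^(31*40-46*9 mod 53).
So e_{53}(P,Q) = e_{53}(P',Q')^{12}, since 31*12 = 1 mod 53.
6-bit Miller (110101) on E'/F_{165963939074321} with a'=98420769606252, b'=60009506359926: accumulate tangent/chord ratios at Q'+S and P'+S'.
The quotient is 90417839284376 + 74160338328938*t.
Finally e_{53}(P,Q) = 145081673259358 + 151522537413413*t.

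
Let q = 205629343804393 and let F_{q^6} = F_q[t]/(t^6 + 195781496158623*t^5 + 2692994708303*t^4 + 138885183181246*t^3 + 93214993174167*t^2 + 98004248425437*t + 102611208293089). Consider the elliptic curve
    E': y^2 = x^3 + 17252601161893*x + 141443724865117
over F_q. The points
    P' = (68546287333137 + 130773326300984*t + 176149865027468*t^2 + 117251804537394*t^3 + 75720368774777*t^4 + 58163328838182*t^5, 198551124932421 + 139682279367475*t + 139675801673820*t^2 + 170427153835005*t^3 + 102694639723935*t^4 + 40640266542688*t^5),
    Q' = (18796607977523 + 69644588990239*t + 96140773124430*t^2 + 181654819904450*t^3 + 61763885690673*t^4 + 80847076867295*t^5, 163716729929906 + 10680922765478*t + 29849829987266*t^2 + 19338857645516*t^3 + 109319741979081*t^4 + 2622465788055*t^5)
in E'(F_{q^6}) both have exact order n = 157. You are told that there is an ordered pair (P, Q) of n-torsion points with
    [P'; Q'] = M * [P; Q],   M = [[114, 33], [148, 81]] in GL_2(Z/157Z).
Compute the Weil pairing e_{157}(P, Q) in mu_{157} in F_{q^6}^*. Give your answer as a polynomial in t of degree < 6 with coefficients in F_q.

166734196171872 + 140115851199413*t + 72704321168443*t^2 + 17129353196667*t^3 + 18316582489626*t^4 + 205445581203414*t^5

Since e_{157}(P,P)=e_{157}(Q,Q)=1 and e_{157}(Q,P)=e_{157}(P,Q)^{-1}, expanding e_{157}(114*P + 33*Q,148*P + 81*Q) leaves e(P,Q)^det(M).
det M = 114*81 - 33*148 = 4350 = 111 (mod 157); 111^{-1} = 58 (mod 157).
Build f_{157,P'} and f_{157,Q'} via the 8-bit ladder of 157=10011101_2; evaluate at shifted divisors; quotient in F_{205629343804393^6}.
e_{157}(P',Q') = 184874211324967 + 29948221828570*t + 85228276384712*t^2 + 1520931166162*t^3 + 48775682473043*t^4 + 61969632573426*t^5.
Finally e_{157}(P,Q) = 166734196171872 + 140115851199413*t + 72704321168443*t^2 + 17129353196667*t^3 + 18316582489626*t^4 + 205445581203414*t^5.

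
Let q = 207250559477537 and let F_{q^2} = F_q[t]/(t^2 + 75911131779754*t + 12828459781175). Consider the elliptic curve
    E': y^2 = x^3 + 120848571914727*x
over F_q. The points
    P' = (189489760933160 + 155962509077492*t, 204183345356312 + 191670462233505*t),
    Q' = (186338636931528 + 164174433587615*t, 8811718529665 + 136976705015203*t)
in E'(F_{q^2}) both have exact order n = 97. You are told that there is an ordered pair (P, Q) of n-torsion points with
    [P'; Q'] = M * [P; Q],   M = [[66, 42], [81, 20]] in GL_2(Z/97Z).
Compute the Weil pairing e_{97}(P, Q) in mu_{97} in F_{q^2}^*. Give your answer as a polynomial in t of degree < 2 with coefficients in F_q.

201249798280322 + 13701442160518*t

Under M = [[66,42],[81,20]] in GL_2(Z/97), e_{97}(P',Q') = e_{97}(P,Q)^(66*20-42*81 mod 97).
So e_{97}(P,Q) = e_{97}(P',Q')^{28}, since 52*28 = 1 mod 97.
Run Miller on y^2=x^3+120848571914727*x over F_{207250559477537}: ladder 1100001 (7 bits); e = f_P(D_Q)/f_Q(D_P).
Result: e(P',Q') = 42674962617076 + 46784111851853*t.
Raise to 28: e(P,Q) = 201249798280322 + 13701442160518*t in mu_{97}.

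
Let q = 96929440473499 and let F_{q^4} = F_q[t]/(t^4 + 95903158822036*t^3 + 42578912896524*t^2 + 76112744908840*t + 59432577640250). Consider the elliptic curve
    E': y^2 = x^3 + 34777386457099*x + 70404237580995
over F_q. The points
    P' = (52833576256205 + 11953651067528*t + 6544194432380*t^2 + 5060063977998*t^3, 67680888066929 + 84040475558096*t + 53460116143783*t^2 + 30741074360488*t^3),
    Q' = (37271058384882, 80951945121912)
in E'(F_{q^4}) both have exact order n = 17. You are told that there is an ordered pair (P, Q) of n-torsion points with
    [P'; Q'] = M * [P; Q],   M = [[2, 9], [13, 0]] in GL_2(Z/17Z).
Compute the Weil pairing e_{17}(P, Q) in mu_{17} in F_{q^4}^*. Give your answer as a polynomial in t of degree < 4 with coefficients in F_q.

72957134500379 + 42994286644592*t + 63940180062090*t^2 + 70283280163734*t^3

Under M = [[2,9],[13,0]] in GL_2(Z/17), e_{17}(P',Q') = e_{17}(P,Q)^(2*0-9*13 mod 17).
Hence e(P,Q) = e(P',Q')^{9} where 9 = 2^{-1} mod 17.
Miller loop for e_{17} over F_{96929440473499^4}: bits of 17 = 10001; 4 double steps + 1 add steps, l/v at each.
The quotient is 70611932612232 + 14853202486171*t + 85091741684601*t^2 + 31905946678846*t^3.
Hence e(P,Q) = 72957134500379 + 42994286644592*t + 63940180062090*t^2 + 70283280163734*t^3 in F_{96929440473499^4}^*.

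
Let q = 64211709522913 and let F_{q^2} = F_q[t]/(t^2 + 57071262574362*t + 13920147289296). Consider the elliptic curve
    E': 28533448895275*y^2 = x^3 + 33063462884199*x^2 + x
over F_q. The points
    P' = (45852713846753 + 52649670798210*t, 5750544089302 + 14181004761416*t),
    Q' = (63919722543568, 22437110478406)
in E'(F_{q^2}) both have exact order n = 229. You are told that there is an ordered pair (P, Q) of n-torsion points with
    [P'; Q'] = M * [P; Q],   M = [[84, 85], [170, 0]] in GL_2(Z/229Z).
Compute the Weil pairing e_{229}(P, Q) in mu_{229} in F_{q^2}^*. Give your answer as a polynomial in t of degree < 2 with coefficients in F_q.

36493451785546 + 61867777866791*t

Alternating bilinearity on E[229] (values in mu_{229} in F_{64211709522913^2}) gives e(P',Q') = e(P,Q)^det(M).
det M = 84*0 - 85*170 = -14450 = 206 (mod 229); 206^{-1} = 219 (mod 229).
Undo Montgomery via alpha=55287692985555, beta=31656934798593: (a',b')=(0,17991369897901) over F_{64211709522913}.
Miller loop for e_{229} over F_{64211709522913^2}: bits of 229 = 11100101; 7 double steps + 4 add steps, l/v at each.
Result: e(P',Q') = 19353483020313 + 14777584512949*t.
Finally e_{229}(P,Q) = 36493451785546 + 61867777866791*t.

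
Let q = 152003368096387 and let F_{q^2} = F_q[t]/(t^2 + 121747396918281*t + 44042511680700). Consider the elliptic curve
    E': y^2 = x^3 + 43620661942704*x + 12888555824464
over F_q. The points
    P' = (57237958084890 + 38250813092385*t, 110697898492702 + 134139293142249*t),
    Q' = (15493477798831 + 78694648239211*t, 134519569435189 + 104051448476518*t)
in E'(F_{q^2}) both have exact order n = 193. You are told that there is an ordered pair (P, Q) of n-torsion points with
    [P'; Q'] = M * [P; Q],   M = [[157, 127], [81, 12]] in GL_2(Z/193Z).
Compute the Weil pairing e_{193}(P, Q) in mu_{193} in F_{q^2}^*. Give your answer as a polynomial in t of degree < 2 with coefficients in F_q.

45179017661283 + 84549572446785*t

Alternating bilinearity on E[193] (values in mu_{193} in F_{152003368096387^2}) gives e(P',Q') = e(P,Q)^det(M).
157*12 - 127*81 = -8403; reduced mod 193: det = 89, inverse 180.
Run Miller on y^2=x^3+43620661942704*x+12888555824464 over F_{152003368096387}: ladder 11000001 (8 bits); e = f_P(D_Q)/f_Q(D_P).
e_{193}(P',Q') = 4188501933895 + 16204239238894*t.
(4188501933895 + 16204239238894*t)^{180} mod (152003368096387,f) = 45179017661283 + 84549572446785*t.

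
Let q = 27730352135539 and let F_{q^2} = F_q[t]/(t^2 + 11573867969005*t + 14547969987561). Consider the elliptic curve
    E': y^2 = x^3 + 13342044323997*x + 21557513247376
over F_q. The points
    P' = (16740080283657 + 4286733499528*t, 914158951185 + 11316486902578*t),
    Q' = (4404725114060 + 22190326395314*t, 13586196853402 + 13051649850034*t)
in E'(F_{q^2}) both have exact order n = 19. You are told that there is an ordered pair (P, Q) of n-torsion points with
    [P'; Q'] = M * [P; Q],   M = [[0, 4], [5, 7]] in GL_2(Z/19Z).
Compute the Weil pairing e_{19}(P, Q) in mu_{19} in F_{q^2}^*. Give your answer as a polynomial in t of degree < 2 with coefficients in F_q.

Since e_{19}(P,P)=e_{19}(Q,Q)=1 and e_{19}(Q,P)=e_{19}(P,Q)^{-1}, expanding e_{19}(4*Q,5*P + 7*Q) leaves e(P,Q)^det(M).
Hence e(P,Q) = e(P',Q')^{18} where 18 = 18^{-1} mod 19.
5-bit Miller (10011) on E'/F_{27730352135539} with a'=13342044323997, b'=21557513247376: accumulate tangent/chord ratios at Q'+S and P'+S'.
Result: e(P',Q') = 17508359486322 + 3413883127096*t.
Raise to 18: e(P,Q) = 20492263569290 + 24316469008443*t in mu_{19}.

20492263569290 + 24316469008443*t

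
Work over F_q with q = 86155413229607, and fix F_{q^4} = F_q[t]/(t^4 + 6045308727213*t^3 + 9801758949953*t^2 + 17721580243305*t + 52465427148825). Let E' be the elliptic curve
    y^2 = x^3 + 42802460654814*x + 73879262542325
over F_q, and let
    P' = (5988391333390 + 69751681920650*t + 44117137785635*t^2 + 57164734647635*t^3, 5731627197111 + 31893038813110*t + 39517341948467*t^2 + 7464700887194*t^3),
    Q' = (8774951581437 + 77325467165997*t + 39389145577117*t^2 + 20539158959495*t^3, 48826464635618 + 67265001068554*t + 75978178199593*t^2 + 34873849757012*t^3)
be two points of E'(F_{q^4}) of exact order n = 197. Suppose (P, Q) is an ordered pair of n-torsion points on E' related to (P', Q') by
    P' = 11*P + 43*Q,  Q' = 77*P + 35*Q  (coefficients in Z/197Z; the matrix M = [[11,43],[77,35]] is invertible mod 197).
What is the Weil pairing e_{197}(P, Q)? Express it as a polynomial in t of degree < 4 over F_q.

Since e_{197}(P,P)=e_{197}(Q,Q)=1 and e_{197}(Q,P)=e_{197}(P,Q)^{-1}, expanding e_{197}(11*P + 43*Q,77*P + 35*Q) leaves e(P,Q)^det(M).
11*35 - 43*77 = -2926; reduced mod 197: det = 29, inverse 34.
Run Miller on y^2=x^3+42802460654814*x+73879262542325 over F_{86155413229607}: ladder 11000101 (8 bits); e = f_P(D_Q)/f_Q(D_P).
e_{197}(P',Q') = 45163164572308 + 81705564205680*t + 49241394652755*t^2 + 5612186219649*t^3.
(45163164572308 + 81705564205680*t + 49241394652755*t^2 + 5612186219649*t^3)^{34} mod (86155413229607,f) = 51716729660653 + 23704700147701*t + 31504157142195*t^2 + 56404362896571*t^3.

51716729660653 + 23704700147701*t + 31504157142195*t^2 + 56404362896571*t^3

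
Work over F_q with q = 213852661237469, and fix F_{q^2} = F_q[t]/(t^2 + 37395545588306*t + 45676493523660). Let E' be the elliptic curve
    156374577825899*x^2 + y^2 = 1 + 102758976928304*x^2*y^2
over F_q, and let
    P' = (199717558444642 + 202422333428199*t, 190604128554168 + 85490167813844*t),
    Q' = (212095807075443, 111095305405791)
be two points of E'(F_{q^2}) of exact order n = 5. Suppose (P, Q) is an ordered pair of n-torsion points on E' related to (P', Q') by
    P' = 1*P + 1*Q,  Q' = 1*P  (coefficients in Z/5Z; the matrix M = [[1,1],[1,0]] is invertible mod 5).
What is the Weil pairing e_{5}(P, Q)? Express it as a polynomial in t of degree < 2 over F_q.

5889386432710 + 169791794089129*t

Alternating bilinearity on E[5] (values in mu_{5} in F_{213852661237469^2}) gives e(P',Q') = e(P,Q)^det(M).
So e_{5}(P,Q) = e_{5}(P',Q')^{4}, since 4*4 = 1 mod 5.
Edwards->Montgomery: u=(1+y)/(1-y), v=u/x -> 177196632861381v^2=u^3+110943524012410u^2+u; then x_W=66867065533766u+78831035998612: y^2=x^3+196746306522749*x+183087255003665.
3-bit Miller (101) on E'/F_{213852661237469} with a'=196746306522749, b'=183087255003665: accumulate tangent/chord ratios at Q'+S and P'+S'.
The quotient is 100166196258504 + 44060867148340*t.
(100166196258504 + 44060867148340*t)^{4} mod (213852661237469,f) = 5889386432710 + 169791794089129*t.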